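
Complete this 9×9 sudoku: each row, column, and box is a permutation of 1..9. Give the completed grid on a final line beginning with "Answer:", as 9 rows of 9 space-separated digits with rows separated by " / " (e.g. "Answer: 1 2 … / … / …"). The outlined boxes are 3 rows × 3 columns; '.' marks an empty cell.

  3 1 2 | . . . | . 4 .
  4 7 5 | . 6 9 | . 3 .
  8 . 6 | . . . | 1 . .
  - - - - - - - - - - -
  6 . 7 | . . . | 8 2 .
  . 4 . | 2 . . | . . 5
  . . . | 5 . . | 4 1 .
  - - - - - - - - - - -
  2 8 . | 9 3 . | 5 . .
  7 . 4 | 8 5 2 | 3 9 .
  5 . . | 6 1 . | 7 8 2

Step 1. [r6c1∈{9}] r6c1 is down to just 9, so r6c1=9.
Step 2. [r1c4∈{7}] r1c4 is down to just 7 ⇒ r1c4=7.
Step 3. [r1c5∈{8}] r1c5's peers cover all but 8, so r1c5=8.
Step 4. [r6c5∈{7}] r6c5 has the single candidate 7, so r6c5=7.
Step 5. [r7c9∈{1,4,6}] 4 has one home in col 9: r7c9 ⇒ r7c9=4.
Step 6. [r7c8∈{6}] r7c8 is down to just 6 ⇒ r7c8=6.
Step 7. [r9c3∈{3,9}] across col 3, 9 lands solely at r9c3 ⇒ r9c3=9.
Step 8. [r3c8∈{5,7}] 5 has one home in col 8: r3c8, so r3c8=5.
Step 9. [r5c5∈{9}] nothing but 9 survives at r5c5. So r5c5=9.
Step 10. [r4c5∈{4}] r4c5's peers cover all but 4, so r4c5=4.
Step 11. [r1c7∈{6,9}] r1c7 is the only open cell in col 7 admitting 9, so r1c7=9.
Step 12. [r5c7∈{6}] nothing but 6 survives at r5c7, so r5c7=6.
Step 13. [r6c9∈{3}] r6c9 has the single candidate 3, so r6c9=3.
Step 14. [r5c3∈{1,3,8}] in col 3, 3 fits only at r5c3. So r5c3=3.
Step 15. [r3c4∈{3,4}] 4 has one home in col 4: r3c4 ⇒ r3c4=4.
Step 16. [r4c4∈{1,3}] col 4 places 3 nowhere but r4c4, so r4c4=3.
Step 17. [r5c6∈{1,8}] row 5 places 8 nowhere but r5c6, so r5c6=8.
Step 18. [r5c8∈{7}] only 7 remains possible at r5c8, so r5c8=7.
Step 19. [r3c5∈{2}] r3c5 has the single candidate 2, so r3c5=2.
Step 20. [r4c9∈{9}] r4c9's peers cover all but 9. So r4c9=9.
Step 21. [r8c2∈{6}] only 6 remains possible at r8c2 ⇒ r8c2=6.
Step 22. [r2c9∈{8}] r2c9's peers cover all but 8 ⇒ r2c9=8.
Step 23. [r5c1∈{1}] r5c1 is down to just 1, so r5c1=1.
Step 24. [r7c6∈{7}] r7c6 has the single candidate 7 ⇒ r7c6=7.
Step 25. [r9c2∈{3}] r9c2 is down to just 3 ⇒ r9c2=3.
Step 26. [r2c7∈{2}] nothing but 2 survives at r2c7. So r2c7=2.
Step 27. [r6c2∈{2}] r6c2's peers cover all but 2 ⇒ r6c2=2.
Step 28. [r1c6∈{5}] nothing but 5 survives at r1c6 ⇒ r1c6=5.
Step 29. [r3c9∈{7}] nothing but 7 survives at r3c9. So r3c9=7.
Step 30. [r3c2∈{9}] nothing but 9 survives at r3c2. So r3c2=9.
Step 31. [r9c6∈{4}] nothing but 4 survives at r9c6. So r9c6=4.
Step 32. [r4c6∈{1}] only 1 remains possible at r4c6 ⇒ r4c6=1.
Step 33. [r3c6∈{3}] r3c6's peers cover all but 3 ⇒ r3c6=3.
Step 34. [r6c6∈{6}] nothing but 6 survives at r6c6, so r6c6=6.
Step 35. [r6c3∈{8}] r6c3 has the single candidate 8 ⇒ r6c3=8.
Step 36. [r1c9∈{6}] only 6 remains possible at r1c9, so r1c9=6.
Step 37. [r8c9∈{1}] r8c9 has the single candidate 1, so r8c9=1.
Step 38. [r2c4∈{1}] nothing but 1 survives at r2c4 ⇒ r2c4=1.
Step 39. [r4c2∈{5}] r4c2's peers cover all but 5, so r4c2=5.
Step 40. [r7c3∈{1}] only 1 remains possible at r7c3, so r7c3=1.

Answer: 3 1 2 7 8 5 9 4 6 / 4 7 5 1 6 9 2 3 8 / 8 9 6 4 2 3 1 5 7 / 6 5 7 3 4 1 8 2 9 / 1 4 3 2 9 8 6 7 5 / 9 2 8 5 7 6 4 1 3 / 2 8 1 9 3 7 5 6 4 / 7 6 4 8 5 2 3 9 1 / 5 3 9 6 1 4 7 8 2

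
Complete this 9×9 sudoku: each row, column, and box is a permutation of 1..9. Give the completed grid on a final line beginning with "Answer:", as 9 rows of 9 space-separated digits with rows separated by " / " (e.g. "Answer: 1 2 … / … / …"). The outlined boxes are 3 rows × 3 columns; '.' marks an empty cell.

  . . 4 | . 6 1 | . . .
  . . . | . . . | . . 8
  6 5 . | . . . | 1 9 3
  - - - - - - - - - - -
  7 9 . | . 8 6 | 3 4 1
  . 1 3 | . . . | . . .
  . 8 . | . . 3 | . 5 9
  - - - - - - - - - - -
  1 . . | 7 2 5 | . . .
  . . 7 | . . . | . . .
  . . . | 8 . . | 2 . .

Step 1. [r8c4∈{1,3,4,6,9}] across col 4, 6 lands solely at r8c4 ⇒ r8c4=6.
Step 2. [r2c7∈{4,5,6,7}] box 3 places 4 nowhere but r2c7 ⇒ r2c7=4.
Step 3. [r2c8∈{2,6,7}] row 2 places 6 nowhere but r2c8, so r2c8=6.
Step 4. [r1c1∈{2,3,8,9}] 8 has one home in row 1: r1c1. So r1c1=8.
Step 5. [r3c3∈{2}] only 2 remains possible at r3c3. So r3c3=2.
Step 6. [r1c4∈{2,3,5,9}] in row 1, 9 fits only at r1c4, so r1c4=9.
Step 7. [r1c2∈{3,7}] r1c2 is the only open cell in row 1 admitting 3. So r1c2=3.
Step 8. [r4c4∈{2,5}] across row 4, 2 lands solely at r4c4, so r4c4=2.
Step 9. [r3c4∈{4}] only 4 remains possible at r3c4, so r3c4=4.
Step 10. [r3c5∈{7}] r3c5 is down to just 7. So r3c5=7.
Step 11. [r6c7∈{6,7}] across row 6, 7 lands solely at r6c7 ⇒ r6c7=7.
Step 12. [r7c3∈{6,8,9}] across col 3, 8 lands solely at r7c3, so r7c3=8.
Step 13. [r5c4∈{5}] nothing but 5 survives at r5c4. So r5c4=5.
Step 14. [r6c1∈{2,4}] across row 6, 2 lands solely at r6c1, so r6c1=2.
Step 15. [r6c5∈{1,4}] 4 has one home in row 6: r6c5 ⇒ r6c5=4.
Step 16. [r5c5∈{9}] r5c5 has the single candidate 9 ⇒ r5c5=9.
Step 17. [r2c1∈{9}] only 9 remains possible at r2c1. So r2c1=9.
Step 18. [r9c3∈{5,6,9}] 9 has one home in col 3: r9c3. So r9c3=9.
Step 19. [r9c6∈{4}] only 4 remains possible at r9c6. So r9c6=4.
Step 20. [r7c8∈{3}] only 3 remains possible at r7c8. So r7c8=3.
Step 21. [r7c7∈{6,9}] 9 has one home in row 7: r7c7 ⇒ r7c7=9.
Step 22. [r5c7∈{6,8}] r5c7 is the only open cell in col 7 admitting 6 ⇒ r5c7=6.
Step 23. [r1c7∈{5}] r1c7 has the single candidate 5. So r1c7=5.
Step 24. [r5c9∈{2}] nothing but 2 survives at r5c9 ⇒ r5c9=2.
Step 25. [r9c2∈{6}] r9c2 is down to just 6. So r9c2=6.
Step 26. [r7c2∈{4}] only 4 remains possible at r7c2. So r7c2=4.
Step 27. [r1c9∈{7}] r1c9's peers cover all but 7, so r1c9=7.
Step 28. [r9c9∈{5}] r9c9 has the single candidate 5 ⇒ r9c9=5.
Step 29. [r9c1∈{3}] r9c1 has the single candidate 3. So r9c1=3.
Step 30. [r9c5∈{1}] nothing but 1 survives at r9c5. So r9c5=1.
Step 31. [r8c8∈{1,8}] in row 8, 1 fits only at r8c8. So r8c8=1.
Step 32. [r2c4∈{3}] r2c4 is down to just 3 ⇒ r2c4=3.
Step 33. [r8c7∈{8}] r8c7's peers cover all but 8. So r8c7=8.
Step 34. [r2c5∈{5}] nothing but 5 survives at r2c5, so r2c5=5.
Step 35. [r3c6∈{8}] r3c6's peers cover all but 8. So r3c6=8.
Step 36. [r5c6∈{7}] r5c6 has the single candidate 7 ⇒ r5c6=7.
Step 37. [r9c8∈{7}] r9c8 is down to just 7, so r9c8=7.
Step 38. [r1c8∈{2}] nothing but 2 survives at r1c8 ⇒ r1c8=2.
Step 39. [r5c8∈{8}] nothing but 8 survives at r5c8. So r5c8=8.
Step 40. [r2c2∈{7}] nothing but 7 survives at r2c2 ⇒ r2c2=7.
Step 41. [r8c1∈{5}] r8c1 has the single candidate 5, so r8c1=5.
Step 42. [r8c2∈{2}] r8c2's peers cover all but 2, so r8c2=2.
Step 43. [r2c3∈{1}] r2c3's peers cover all but 1, so r2c3=1.
Step 44. [r8c5∈{3}] r8c5 has the single candidate 3, so r8c5=3.
Step 45. [r8c6∈{9}] only 9 remains possible at r8c6, so r8c6=9.
Step 46. [r2c6∈{2}] nothing but 2 survives at r2c6, so r2c6=2.
Step 47. [r8c9∈{4}] only 4 remains possible at r8c9, so r8c9=4.
Step 48. [r4c3∈{5}] r4c3 has the single candidate 5, so r4c3=5.
Step 49. [r5c1∈{4}] r5c1's peers cover all but 4, so r5c1=4.
Step 50. [r6c4∈{1}] r6c4 has the single candidate 1 ⇒ r6c4=1.
Step 51. [r6c3∈{6}] only 6 remains possible at r6c3, so r6c3=6.
Step 52. [r7c9∈{6}] r7c9 has the single candidate 6 ⇒ r7c9=6.

Answer: 8 3 4 9 6 1 5 2 7 / 9 7 1 3 5 2 4 6 8 / 6 5 2 4 7 8 1 9 3 / 7 9 5 2 8 6 3 4 1 / 4 1 3 5 9 7 6 8 2 / 2 8 6 1 4 3 7 5 9 / 1 4 8 7 2 5 9 3 6 / 5 2 7 6 3 9 8 1 4 / 3 6 9 8 1 4 2 7 5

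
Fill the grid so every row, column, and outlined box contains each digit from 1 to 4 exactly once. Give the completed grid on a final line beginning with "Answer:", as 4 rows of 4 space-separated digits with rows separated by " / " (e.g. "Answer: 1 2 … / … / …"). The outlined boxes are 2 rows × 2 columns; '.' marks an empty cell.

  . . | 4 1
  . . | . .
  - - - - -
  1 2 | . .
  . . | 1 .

Step 1. [r1c2∈{3}] r1c2 has the single candidate 3 ⇒ r1c2=3.
Step 2. [r2c3∈{2,3}] in col 3, 2 fits only at r2c3. So r2c3=2.
Step 3. [r4c2∈{4}] nothing but 4 survives at r4c2, so r4c2=4.
Step 4. [r2c4∈{3}] nothing but 3 survives at r2c4. So r2c4=3.
Step 5. [r2c1∈{4}] only 4 remains possible at r2c1 ⇒ r2c1=4.
Step 6. [r4c4∈{2}] r4c4 has the single candidate 2. So r4c4=2.
Step 7. [r3c4∈{4}] only 4 remains possible at r3c4 ⇒ r3c4=4.
Step 8. [r2c2∈{1}] r2c2 has the single candidate 1, so r2c2=1.
Step 9. [r4c1∈{3}] r4c1 is down to just 3. So r4c1=3.
Step 10. [r3c3∈{3}] r3c3 is down to just 3, so r3c3=3.
Step 11. [r1c1∈{2}] nothing but 2 survives at r1c1, so r1c1=2.

Answer: 2 3 4 1 / 4 1 2 3 / 1 2 3 4 / 3 4 1 2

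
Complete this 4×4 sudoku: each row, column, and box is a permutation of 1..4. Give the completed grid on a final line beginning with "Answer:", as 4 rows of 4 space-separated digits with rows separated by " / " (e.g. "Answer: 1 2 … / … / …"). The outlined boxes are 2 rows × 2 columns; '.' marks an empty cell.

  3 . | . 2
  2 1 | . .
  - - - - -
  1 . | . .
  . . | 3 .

Step 1. [r3c4∈{4}] r3c4 is down to just 4 ⇒ r3c4=4.
Step 2. [r4c2∈{2,4}] across row 4, 2 lands solely at r4c2, so r4c2=2.
Step 3. [r2c3∈{4}] r2c3's peers cover all but 4 ⇒ r2c3=4.
Step 4. [r1c2∈{4}] only 4 remains possible at r1c2, so r1c2=4.
Step 5. [r3c2∈{3}] r3c2's peers cover all but 3. So r3c2=3.
Step 6. [r3c3∈{2}] nothing but 2 survives at r3c3. So r3c3=2.
Step 7. [r4c1∈{4}] r4c1 is down to just 4, so r4c1=4.
Step 8. [r4c4∈{1}] nothing but 1 survives at r4c4 ⇒ r4c4=1.
Step 9. [r1c3∈{1}] r1c3 has the single candidate 1, so r1c3=1.
Step 10. [r2c4∈{3}] r2c4's peers cover all but 3 ⇒ r2c4=3.

Answer: 3 4 1 2 / 2 1 4 3 / 1 3 2 4 / 4 2 3 1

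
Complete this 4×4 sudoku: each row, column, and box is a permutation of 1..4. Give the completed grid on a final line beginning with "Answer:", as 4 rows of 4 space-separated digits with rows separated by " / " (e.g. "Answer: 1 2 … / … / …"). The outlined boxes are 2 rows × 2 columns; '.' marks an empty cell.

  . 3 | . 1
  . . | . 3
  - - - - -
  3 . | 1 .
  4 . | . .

Step 1. [r3c2∈{2}] r3c2 has the single candidate 2 ⇒ r3c2=2.
Step 2. [r1c1∈{2}] r1c1 has the single candidate 2. So r1c1=2.
Step 3. [r2c2∈{1,4}] col 2 places 4 nowhere but r2c2. So r2c2=4.
Step 4. [r4c3∈{2,3}] r4c3 is the only open cell in row 4 admitting 3 ⇒ r4c3=3.
Step 5. [r2c3∈{2}] nothing but 2 survives at r2c3. So r2c3=2.
Step 6. [r4c4∈{2}] r4c4's peers cover all but 2 ⇒ r4c4=2.
Step 7. [r2c1∈{1}] r2c1 has the single candidate 1, so r2c1=1.
Step 8. [r1c3∈{4}] r1c3's peers cover all but 4. So r1c3=4.
Step 9. [r4c2∈{1}] r4c2's peers cover all but 1, so r4c2=1.
Step 10. [r3c4∈{4}] r3c4 has the single candidate 4. So r3c4=4.

Answer: 2 3 4 1 / 1 4 2 3 / 3 2 1 4 / 4 1 3 2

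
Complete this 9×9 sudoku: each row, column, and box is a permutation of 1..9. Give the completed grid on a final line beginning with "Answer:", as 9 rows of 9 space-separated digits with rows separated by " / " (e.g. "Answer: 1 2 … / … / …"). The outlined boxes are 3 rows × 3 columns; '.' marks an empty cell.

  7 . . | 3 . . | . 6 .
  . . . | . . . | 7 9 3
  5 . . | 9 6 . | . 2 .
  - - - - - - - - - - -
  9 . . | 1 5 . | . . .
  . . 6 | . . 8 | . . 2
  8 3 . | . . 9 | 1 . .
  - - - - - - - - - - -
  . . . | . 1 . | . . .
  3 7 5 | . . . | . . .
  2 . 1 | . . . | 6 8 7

Step 1. [r5c7∈{3,4,5,9}] in row 5, 9 fits only at r5c7. So r5c7=9.
Step 2. [r3c6∈{1,4,7}] 7 has one home in row 3: r3c6 ⇒ r3c6=7.
Step 3. [r7c4∈{2,4,5,6,7,8}] 7 has one home in row 7: r7c4. So r7c4=7.
Step 4. [r5c4∈{4}] only 4 remains possible at r5c4 ⇒ r5c4=4.
Step 5. [r9c4∈{5}] nothing but 5 survives at r9c4. So r9c4=5.
Step 6. [r2c6∈{1,2,4,5}] across row 2, 5 lands solely at r2c6, so r2c6=5.
Step 7. [r1c6∈{1,2,4}] 1 has one home in col 6: r1c6. So r1c6=1.
Step 8. [r3c9∈{1,4,8}] in box 3, 1 fits only at r3c9 ⇒ r3c9=1.
Step 9. [r5c2∈{1,5}] 5 has one home in col 2: r5c2. So r5c2=5.
Step 10. [r2c2∈{1,2,4,6,8}] col 2 places 1 nowhere but r2c2, so r2c2=1.
Step 11. [r7c2∈{4,6,8,9}] in col 2, 6 fits only at r7c2 ⇒ r7c2=6.
Step 12. [r7c1∈{4}] r7c1's peers cover all but 4, so r7c1=4.
Step 13. [r7c3∈{8,9}] r7c3 is the only open cell in row 7 admitting 8 ⇒ r7c3=8.
Step 14. [r1c3∈{2,4,9}] in col 3, 9 fits only at r1c3, so r1c3=9.
Step 15. [r7c9∈{5,9}] row 7 places 9 nowhere but r7c9. So r7c9=9.
Step 16. [r8c9∈{4}] r8c9's peers cover all but 4 ⇒ r8c9=4.
Step 17. [r8c7∈{2}] r8c7's peers cover all but 2. So r8c7=2.
Step 18. [r9c6∈{3,4}] col 6 places 4 nowhere but r9c6 ⇒ r9c6=4.
Step 19. [r9c5∈{3,9}] in row 9, 3 fits only at r9c5, so r9c5=3.
Step 20. [r5c8∈{3,7}] in row 5, 3 fits only at r5c8 ⇒ r5c8=3.
Step 21. [r8c6∈{6}] nothing but 6 survives at r8c6, so r8c6=6.
Step 22. [r6c4∈{2,6}] col 4 places 6 nowhere but r6c4. So r6c4=6.
Step 23. [r2c4∈{2,8}] 2 has one home in col 4: r2c4 ⇒ r2c4=2.
Step 24. [r2c3∈{4}] only 4 remains possible at r2c3 ⇒ r2c3=4.
Step 25. [r6c8∈{4,5,7}] r6c8 is the only open cell in row 6 admitting 4, so r6c8=4.
Step 26. [r4c7∈{8}] nothing but 8 survives at r4c7 ⇒ r4c7=8.
Step 27. [r6c5∈{2,7}] 2 has one home in col 5: r6c5. So r6c5=2.
Step 28. [r1c9∈{5,8}] col 9 places 8 nowhere but r1c9 ⇒ r1c9=8.
Step 29. [r1c7∈{4,5}] row 1 places 5 nowhere but r1c7. So r1c7=5.
Step 30. [r4c3∈{2,7}] across col 3, 2 lands solely at r4c3. So r4c3=2.
Step 31. [r8c5∈{8,9}] row 8 places 9 nowhere but r8c5. So r8c5=9.
Step 32. [r4c8∈{7}] r4c8's peers cover all but 7. So r4c8=7.
Step 33. [r4c9∈{6}] r4c9 has the single candidate 6. So r4c9=6.
Step 34. [r7c6∈{2}] r7c6 is down to just 2 ⇒ r7c6=2.
Step 35. [r4c2∈{4}] only 4 remains possible at r4c2 ⇒ r4c2=4.
Step 36. [r9c2∈{9}] r9c2 is down to just 9 ⇒ r9c2=9.
Step 37. [r4c6∈{3}] nothing but 3 survives at r4c6. So r4c6=3.
Step 38. [r6c3∈{7}] nothing but 7 survives at r6c3. So r6c3=7.
Step 39. [r5c5∈{7}] r5c5 has the single candidate 7, so r5c5=7.
Step 40. [r2c1∈{6}] r2c1 is down to just 6 ⇒ r2c1=6.
Step 41. [r8c8∈{1}] nothing but 1 survives at r8c8. So r8c8=1.
Step 42. [r3c3∈{3}] r3c3 is down to just 3, so r3c3=3.
Step 43. [r5c1∈{1}] nothing but 1 survives at r5c1. So r5c1=1.
Step 44. [r3c2∈{8}] nothing but 8 survives at r3c2 ⇒ r3c2=8.
Step 45. [r6c9∈{5}] r6c9's peers cover all but 5 ⇒ r6c9=5.
Step 46. [r3c7∈{4}] r3c7 has the single candidate 4 ⇒ r3c7=4.
Step 47. [r1c2∈{2}] r1c2's peers cover all but 2. So r1c2=2.
Step 48. [r7c7∈{3}] nothing but 3 survives at r7c7, so r7c7=3.
Step 49. [r1c5∈{4}] only 4 remains possible at r1c5, so r1c5=4.
Step 50. [r8c4∈{8}] r8c4 is down to just 8. So r8c4=8.
Step 51. [r7c8∈{5}] nothing but 5 survives at r7c8. So r7c8=5.
Step 52. [r2c5∈{8}] nothing but 8 survives at r2c5. So r2c5=8.

Answer: 7 2 9 3 4 1 5 6 8 / 6 1 4 2 8 5 7 9 3 / 5 8 3 9 6 7 4 2 1 / 9 4 2 1 5 3 8 7 6 / 1 5 6 4 7 8 9 3 2 / 8 3 7 6 2 9 1 4 5 / 4 6 8 7 1 2 3 5 9 / 3 7 5 8 9 6 2 1 4 / 2 9 1 5 3 4 6 8 7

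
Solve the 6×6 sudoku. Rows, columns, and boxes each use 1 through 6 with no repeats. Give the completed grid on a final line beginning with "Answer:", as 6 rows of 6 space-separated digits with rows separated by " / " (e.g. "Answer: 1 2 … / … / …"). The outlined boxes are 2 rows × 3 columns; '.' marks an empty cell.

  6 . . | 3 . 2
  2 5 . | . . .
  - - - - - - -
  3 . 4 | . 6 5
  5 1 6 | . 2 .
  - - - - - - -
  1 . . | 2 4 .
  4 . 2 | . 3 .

Step 1. [r2c5∈{1}] nothing but 1 survives at r2c5. So r2c5=1.
Step 2. [r5c6∈{6}] r5c6's peers cover all but 6. So r5c6=6.
Step 3. [r4c4∈{4}] nothing but 4 survives at r4c4, so r4c4=4.
Step 4. [r6c4∈{1,5}] in row 6, 5 fits only at r6c4 ⇒ r6c4=5.
Step 5. [r5c2∈{3}] nothing but 3 survives at r5c2. So r5c2=3.
Step 6. [r3c2∈{2}] r3c2's peers cover all but 2, so r3c2=2.
Step 7. [r2c6∈{4}] only 4 remains possible at r2c6, so r2c6=4.
Step 8. [r2c3∈{3}] r2c3 has the single candidate 3 ⇒ r2c3=3.
Step 9. [r6c6∈{1}] r6c6 is down to just 1, so r6c6=1.
Step 10. [r2c4∈{6}] nothing but 6 survives at r2c4. So r2c4=6.
Step 11. [r5c3∈{5}] only 5 remains possible at r5c3 ⇒ r5c3=5.
Step 12. [r6c2∈{6}] r6c2's peers cover all but 6. So r6c2=6.
Step 13. [r1c2∈{4}] r1c2 is down to just 4 ⇒ r1c2=4.
Step 14. [r1c5∈{5}] r1c5 is down to just 5, so r1c5=5.
Step 15. [r4c6∈{3}] r4c6's peers cover all but 3 ⇒ r4c6=3.
Step 16. [r1c3∈{1}] r1c3 is down to just 1, so r1c3=1.
Step 17. [r3c4∈{1}] r3c4 has the single candidate 1 ⇒ r3c4=1.

Answer: 6 4 1 3 5 2 / 2 5 3 6 1 4 / 3 2 4 1 6 5 / 5 1 6 4 2 3 / 1 3 5 2 4 6 / 4 6 2 5 3 1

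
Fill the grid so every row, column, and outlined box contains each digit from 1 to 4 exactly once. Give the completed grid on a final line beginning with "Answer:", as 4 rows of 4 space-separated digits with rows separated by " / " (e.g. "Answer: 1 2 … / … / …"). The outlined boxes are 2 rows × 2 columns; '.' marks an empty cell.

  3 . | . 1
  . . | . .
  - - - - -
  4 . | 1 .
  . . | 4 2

Step 1. [r2c1∈{1,2}] in col 1, 2 fits only at r2c1 ⇒ r2c1=2.
Step 2. [r2c2∈{1,4}] row 2 places 1 nowhere but r2c2 ⇒ r2c2=1.
Step 3. [r3c4∈{3}] r3c4 is down to just 3, so r3c4=3.
Step 4. [r4c1∈{1}] only 1 remains possible at r4c1. So r4c1=1.
Step 5. [r1c2∈{4}] r1c2's peers cover all but 4 ⇒ r1c2=4.
Step 6. [r1c3∈{2}] r1c3's peers cover all but 2. So r1c3=2.
Step 7. [r4c2∈{3}] r4c2 is down to just 3. So r4c2=3.
Step 8. [r3c2∈{2}] nothing but 2 survives at r3c2 ⇒ r3c2=2.
Step 9. [r2c3∈{3}] only 3 remains possible at r2c3, so r2c3=3.
Step 10. [r2c4∈{4}] only 4 remains possible at r2c4, so r2c4=4.

Answer: 3 4 2 1 / 2 1 3 4 / 4 2 1 3 / 1 3 4 2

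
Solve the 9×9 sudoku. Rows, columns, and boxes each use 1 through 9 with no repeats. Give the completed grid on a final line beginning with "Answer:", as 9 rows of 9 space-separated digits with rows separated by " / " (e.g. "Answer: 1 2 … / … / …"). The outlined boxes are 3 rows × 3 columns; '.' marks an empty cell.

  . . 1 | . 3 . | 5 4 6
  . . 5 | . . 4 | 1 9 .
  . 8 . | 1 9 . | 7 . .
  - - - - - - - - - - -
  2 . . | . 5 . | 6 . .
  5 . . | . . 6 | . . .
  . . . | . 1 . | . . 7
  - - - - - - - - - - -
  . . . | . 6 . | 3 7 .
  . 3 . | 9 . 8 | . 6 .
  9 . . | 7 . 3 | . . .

Step 1. [r2c9∈{2,3,8}] in box 3, 8 fits only at r2c9. So r2c9=8.
Step 2. [r5c5∈{2,4,7,8}] r5c5 is the only open cell in col 5 admitting 8, so r5c5=8.
Step 3. [r7c9∈{1,2,4,5,9}] across row 7, 9 lands solely at r7c9 ⇒ r7c9=9.
Step 4. [r1c2∈{2,7,9}] row 1 places 9 nowhere but r1c2. So r1c2=9.
Step 5. [r2c1∈{3,6,7}] in row 2, 3 fits only at r2c1 ⇒ r2c1=3.
Step 6. [r8c9∈{1,2,4,5}] across row 8, 5 lands solely at r8c9. So r8c9=5.
Step 7. [r9c2∈{1,2,4,5,6}] r9c2 is the only open cell in row 9 admitting 5 ⇒ r9c2=5.
Step 8. [r9c3∈{2,4,6,8}] r9c3 is the only open cell in row 9 admitting 6, so r9c3=6.
Step 9. [r7c6∈{1,2,5}] r7c6 is the only open cell in col 6 admitting 1, so r7c6=1.
Step 10. [r4c6∈{7,9}] r4c6 is the only open cell in box 5 admitting 7. So r4c6=7.
Step 11. [r1c6∈{2}] r1c6's peers cover all but 2 ⇒ r1c6=2.
Step 12. [r4c3∈{3,4,8,9}] in row 4, 9 fits only at r4c3 ⇒ r4c3=9.
Step 13. [r4c8∈{1,3,8}] 8 has one home in row 4: r4c8 ⇒ r4c8=8.
Step 14. [r2c2∈{2,6,7}] r2c2 is the only open cell in row 2 admitting 2. So r2c2=2.
Step 15. [r7c2∈{4}] r7c2 is down to just 4 ⇒ r7c2=4.
Step 16. [r3c3∈{4}] r3c3 is down to just 4 ⇒ r3c3=4.
Step 17. [r6c1∈{4,6,8}] r6c1 is the only open cell in col 1 admitting 4, so r6c1=4.
Step 18. [r5c7∈{2,4,9}] row 5 places 9 nowhere but r5c7. So r5c7=9.
Step 19. [r6c7∈{2}] only 2 remains possible at r6c7. So r6c7=2.
Step 20. [r6c4∈{3}] r6c4 is down to just 3 ⇒ r6c4=3.
Step 21. [r4c9∈{1,3,4}] r4c9 is the only open cell in row 4 admitting 3. So r4c9=3.
Step 22. [r5c9∈{1,4}] in box 6, 4 fits only at r5c9 ⇒ r5c9=4.
Step 23. [r8c7∈{4}] r8c7 has the single candidate 4. So r8c7=4.
Step 24. [r8c5∈{2}] r8c5's peers cover all but 2. So r8c5=2.
Step 25. [r5c2∈{1,7}] in col 2, 7 fits only at r5c2, so r5c2=7.
Step 26. [r3c9∈{2}] nothing but 2 survives at r3c9. So r3c9=2.
Step 27. [r8c3∈{7}] only 7 remains possible at r8c3, so r8c3=7.
Step 28. [r9c8∈{1,2}] in row 9, 2 fits only at r9c8, so r9c8=2.
Step 29. [r6c3∈{8}] only 8 remains possible at r6c3. So r6c3=8.
Step 30. [r9c7∈{8}] nothing but 8 survives at r9c7, so r9c7=8.
Step 31. [r5c3∈{3}] nothing but 3 survives at r5c3 ⇒ r5c3=3.
Step 32. [r7c3∈{2}] only 2 remains possible at r7c3, so r7c3=2.
Step 33. [r3c8∈{3}] r3c8's peers cover all but 3 ⇒ r3c8=3.
Step 34. [r6c8∈{5}] r6c8's peers cover all but 5, so r6c8=5.
Step 35. [r1c4∈{8}] only 8 remains possible at r1c4. So r1c4=8.
Step 36. [r7c4∈{5}] r7c4 has the single candidate 5. So r7c4=5.
Step 37. [r5c8∈{1}] nothing but 1 survives at r5c8. So r5c8=1.
Step 38. [r6c6∈{9}] only 9 remains possible at r6c6 ⇒ r6c6=9.
Step 39. [r2c4∈{6}] r2c4 is down to just 6. So r2c4=6.
Step 40. [r1c1∈{7}] r1c1 is down to just 7. So r1c1=7.
Step 41. [r6c2∈{6}] r6c2 is down to just 6, so r6c2=6.
Step 42. [r3c6∈{5}] r3c6 is down to just 5 ⇒ r3c6=5.
Step 43. [r5c4∈{2}] r5c4 has the single candidate 2. So r5c4=2.
Step 44. [r3c1∈{6}] r3c1 is down to just 6 ⇒ r3c1=6.
Step 45. [r9c5∈{4}] r9c5 is down to just 4, so r9c5=4.
Step 46. [r7c1∈{8}] nothing but 8 survives at r7c1. So r7c1=8.
Step 47. [r2c5∈{7}] r2c5's peers cover all but 7, so r2c5=7.
Step 48. [r4c2∈{1}] r4c2 has the single candidate 1, so r4c2=1.
Step 49. [r9c9∈{1}] r9c9 is down to just 1. So r9c9=1.
Step 50. [r4c4∈{4}] only 4 remains possible at r4c4 ⇒ r4c4=4.
Step 51. [r8c1∈{1}] r8c1 has the single candidate 1, so r8c1=1.

Answer: 7 9 1 8 3 2 5 4 6 / 3 2 5 6 7 4 1 9 8 / 6 8 4 1 9 5 7 3 2 / 2 1 9 4 5 7 6 8 3 / 5 7 3 2 8 6 9 1 4 / 4 6 8 3 1 9 2 5 7 / 8 4 2 5 6 1 3 7 9 / 1 3 7 9 2 8 4 6 5 / 9 5 6 7 4 3 8 2 1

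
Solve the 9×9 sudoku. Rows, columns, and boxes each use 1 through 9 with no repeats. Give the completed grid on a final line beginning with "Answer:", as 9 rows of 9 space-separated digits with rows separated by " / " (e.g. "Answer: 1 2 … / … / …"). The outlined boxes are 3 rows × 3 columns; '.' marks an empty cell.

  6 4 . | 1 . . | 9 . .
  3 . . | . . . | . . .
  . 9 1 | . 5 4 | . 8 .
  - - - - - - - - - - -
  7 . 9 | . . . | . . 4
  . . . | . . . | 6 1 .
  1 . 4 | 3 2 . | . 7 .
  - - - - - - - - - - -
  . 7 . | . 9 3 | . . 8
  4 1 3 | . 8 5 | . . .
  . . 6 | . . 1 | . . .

Step 1. [r3c1∈{2}] r3c1's peers cover all but 2 ⇒ r3c1=2.
Step 2. [r7c1∈{5}] r7c1 is down to just 5 ⇒ r7c1=5.
Step 3. [r5c1∈{8}] r5c1's peers cover all but 8, so r5c1=8.
Step 4. [r7c3∈{2}] only 2 remains possible at r7c3. So r7c3=2.
Step 5. [r5c3∈{5}] r5c3 has the single candidate 5. So r5c3=5.
Step 6. [r2c9∈{1,2,5,6,7}] 1 has one home in col 9: r2c9 ⇒ r2c9=1.
Step 7. [r4c4∈{5,6,8}] 5 has one home in col 4: r4c4. So r4c4=5.
Step 8. [r2c4∈{2,6,7,8,9}] in col 4, 8 fits only at r2c4. So r2c4=8.
Step 9. [r2c6∈{2,6,7,9}] across row 2, 9 lands solely at r2c6, so r2c6=9.
Step 10. [r6c9∈{5,9}] across row 6, 9 lands solely at r6c9. So r6c9=9.
Step 11. [r1c5∈{3,7}] 3 has one home in col 5: r1c5 ⇒ r1c5=3.
Step 12. [r2c3∈{7}] nothing but 7 survives at r2c3, so r2c3=7.
Step 13. [r2c5∈{6}] r2c5 is down to just 6, so r2c5=6.
Step 14. [r3c4∈{7}] r3c4 is down to just 7, so r3c4=7.
Step 15. [r9c5∈{4,7}] 7 has one home in box 8: r9c5. So r9c5=7.
Step 16. [r6c7∈{5,8}] 5 has one home in row 6: r6c7. So r6c7=5.
Step 17. [r4c7∈{2,3,8}] col 7 places 8 nowhere but r4c7. So r4c7=8.
Step 18. [r1c9∈{2,5,7}] 7 has one home in row 1: r1c9. So r1c9=7.
Step 19. [r8c8∈{2,6,9}] 9 has one home in row 8: r8c8, so r8c8=9.
Step 20. [r9c9∈{2,3,5}] col 9 places 5 nowhere but r9c9 ⇒ r9c9=5.
Step 21. [r7c8∈{4,6}] in col 8, 6 fits only at r7c8 ⇒ r7c8=6.
Step 22. [r8c9∈{2}] only 2 remains possible at r8c9. So r8c9=2.
Step 23. [r4c8∈{2,3}] in box 6, 2 fits only at r4c8, so r4c8=2.
Step 24. [r7c4∈{4}] nothing but 4 survives at r7c4. So r7c4=4.
Step 25. [r4c6∈{6}] r4c6 is down to just 6, so r4c6=6.
Step 26. [r9c8∈{3,4}] r9c8 is the only open cell in col 8 admitting 3. So r9c8=3.
Step 27. [r5c9∈{3}] only 3 remains possible at r5c9. So r5c9=3.
Step 28. [r2c8∈{4,5}] across col 8, 4 lands solely at r2c8 ⇒ r2c8=4.
Step 29. [r4c2∈{3}] only 3 remains possible at r4c2, so r4c2=3.
Step 30. [r9c1∈{9}] r9c1 is down to just 9. So r9c1=9.
Step 31. [r7c7∈{1}] r7c7 has the single candidate 1 ⇒ r7c7=1.
Step 32. [r1c6∈{2}] r1c6 is down to just 2, so r1c6=2.
Step 33. [r8c7∈{7}] r8c7 has the single candidate 7. So r8c7=7.
Step 34. [r9c2∈{8}] r9c2's peers cover all but 8, so r9c2=8.
Step 35. [r5c2∈{2}] r5c2 is down to just 2 ⇒ r5c2=2.
Step 36. [r1c3∈{8}] r1c3 is down to just 8 ⇒ r1c3=8.
Step 37. [r5c6∈{7}] nothing but 7 survives at r5c6 ⇒ r5c6=7.
Step 38. [r3c7∈{3}] r3c7's peers cover all but 3 ⇒ r3c7=3.
Step 39. [r2c7∈{2}] r2c7 has the single candidate 2. So r2c7=2.
Step 40. [r6c6∈{8}] only 8 remains possible at r6c6, so r6c6=8.
Step 41. [r1c8∈{5}] nothing but 5 survives at r1c8 ⇒ r1c8=5.
Step 42. [r9c7∈{4}] r9c7's peers cover all but 4. So r9c7=4.
Step 43. [r6c2∈{6}] r6c2's peers cover all but 6. So r6c2=6.
Step 44. [r9c4∈{2}] only 2 remains possible at r9c4, so r9c4=2.
Step 45. [r2c2∈{5}] nothing but 5 survives at r2c2. So r2c2=5.
Step 46. [r5c4∈{9}] r5c4's peers cover all but 9. So r5c4=9.
Step 47. [r5c5∈{4}] nothing but 4 survives at r5c5. So r5c5=4.
Step 48. [r3c9∈{6}] nothing but 6 survives at r3c9, so r3c9=6.
Step 49. [r8c4∈{6}] r8c4 is down to just 6. So r8c4=6.
Step 50. [r4c5∈{1}] r4c5 is down to just 1. So r4c5=1.

Answer: 6 4 8 1 3 2 9 5 7 / 3 5 7 8 6 9 2 4 1 / 2 9 1 7 5 4 3 8 6 / 7 3 9 5 1 6 8 2 4 / 8 2 5 9 4 7 6 1 3 / 1 6 4 3 2 8 5 7 9 / 5 7 2 4 9 3 1 6 8 / 4 1 3 6 8 5 7 9 2 / 9 8 6 2 7 1 4 3 5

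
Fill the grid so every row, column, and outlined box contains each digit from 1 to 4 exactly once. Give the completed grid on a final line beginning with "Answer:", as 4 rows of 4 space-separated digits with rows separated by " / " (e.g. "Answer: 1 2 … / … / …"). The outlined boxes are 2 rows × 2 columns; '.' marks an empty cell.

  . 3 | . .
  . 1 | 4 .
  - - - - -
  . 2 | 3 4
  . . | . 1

Step 1. [r1c4∈{2}] nothing but 2 survives at r1c4, so r1c4=2.
Step 2. [r1c1∈{4}] r1c1's peers cover all but 4. So r1c1=4.
Step 3. [r2c4∈{3}] r2c4's peers cover all but 3 ⇒ r2c4=3.
Step 4. [r1c3∈{1}] only 1 remains possible at r1c3, so r1c3=1.
Step 5. [r3c1∈{1}] nothing but 1 survives at r3c1, so r3c1=1.
Step 6. [r4c3∈{2}] r4c3 has the single candidate 2, so r4c3=2.
Step 7. [r4c1∈{3}] r4c1 is down to just 3. So r4c1=3.
Step 8. [r4c2∈{4}] r4c2 has the single candidate 4. So r4c2=4.
Step 9. [r2c1∈{2}] r2c1 has the single candidate 2. So r2c1=2.

Answer: 4 3 1 2 / 2 1 4 3 / 1 2 3 4 / 3 4 2 1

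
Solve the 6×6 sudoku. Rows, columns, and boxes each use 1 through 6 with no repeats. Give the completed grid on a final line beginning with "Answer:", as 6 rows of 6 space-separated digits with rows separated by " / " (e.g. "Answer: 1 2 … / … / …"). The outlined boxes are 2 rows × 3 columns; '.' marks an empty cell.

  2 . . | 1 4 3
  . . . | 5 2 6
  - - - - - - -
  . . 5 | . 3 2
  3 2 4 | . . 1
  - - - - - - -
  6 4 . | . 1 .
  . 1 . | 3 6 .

Step 1. [r2c3∈{1,3}] 1 has one home in col 3: r2c3, so r2c3=1.
Step 2. [r3c2∈{6}] r3c2's peers cover all but 6. So r3c2=6.
Step 3. [r5c3∈{2,3}] in row 5, 3 fits only at r5c3, so r5c3=3.
Step 4. [r6c1∈{5}] nothing but 5 survives at r6c1. So r6c1=5.
Step 5. [r4c5∈{5}] r4c5 has the single candidate 5 ⇒ r4c5=5.
Step 6. [r2c2∈{3}] r2c2 has the single candidate 3, so r2c2=3.
Step 7. [r3c1∈{1}] only 1 remains possible at r3c1 ⇒ r3c1=1.
Step 8. [r3c4∈{4}] r3c4's peers cover all but 4, so r3c4=4.
Step 9. [r4c4∈{6}] r4c4 has the single candidate 6 ⇒ r4c4=6.
Step 10. [r1c2∈{5}] r1c2's peers cover all but 5. So r1c2=5.
Step 11. [r1c3∈{6}] r1c3's peers cover all but 6 ⇒ r1c3=6.
Step 12. [r6c3∈{2}] nothing but 2 survives at r6c3 ⇒ r6c3=2.
Step 13. [r2c1∈{4}] r2c1 has the single candidate 4 ⇒ r2c1=4.
Step 14. [r5c4∈{2}] r5c4 is down to just 2. So r5c4=2.
Step 15. [r5c6∈{5}] r5c6's peers cover all but 5, so r5c6=5.
Step 16. [r6c6∈{4}] r6c6 has the single candidate 4. So r6c6=4.

Answer: 2 5 6 1 4 3 / 4 3 1 5 2 6 / 1 6 5 4 3 2 / 3 2 4 6 5 1 / 6 4 3 2 1 5 / 5 1 2 3 6 4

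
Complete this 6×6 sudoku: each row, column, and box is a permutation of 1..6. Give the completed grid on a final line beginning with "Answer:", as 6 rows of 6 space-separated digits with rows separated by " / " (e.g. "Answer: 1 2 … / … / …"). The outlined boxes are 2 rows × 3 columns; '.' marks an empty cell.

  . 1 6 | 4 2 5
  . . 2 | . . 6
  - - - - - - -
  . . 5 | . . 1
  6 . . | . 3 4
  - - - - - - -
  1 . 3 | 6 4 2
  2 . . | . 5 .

Step 1. [r2c4∈{1,3}] 3 has one home in box 2: r2c4. So r2c4=3.
Step 2. [r3c2∈{2,3,4}] col 2 places 3 nowhere but r3c2. So r3c2=3.
Step 3. [r2c1∈{4,5}] r2c1 is the only open cell in col 1 admitting 5. So r2c1=5.
Step 4. [r6c3∈{4}] r6c3's peers cover all but 4. So r6c3=4.
Step 5. [r4c4∈{2,5}] in row 4, 5 fits only at r4c4, so r4c4=5.
Step 6. [r6c4∈{1}] only 1 remains possible at r6c4, so r6c4=1.
Step 7. [r3c1∈{4}] r3c1's peers cover all but 4, so r3c1=4.
Step 8. [r6c2∈{6}] nothing but 6 survives at r6c2 ⇒ r6c2=6.
Step 9. [r2c5∈{1}] nothing but 1 survives at r2c5. So r2c5=1.
Step 10. [r1c1∈{3}] r1c1's peers cover all but 3 ⇒ r1c1=3.
Step 11. [r6c6∈{3}] only 3 remains possible at r6c6 ⇒ r6c6=3.
Step 12. [r4c2∈{2}] r4c2 is down to just 2 ⇒ r4c2=2.
Step 13. [r3c4∈{2}] r3c4's peers cover all but 2. So r3c4=2.
Step 14. [r3c5∈{6}] nothing but 6 survives at r3c5. So r3c5=6.
Step 15. [r5c2∈{5}] nothing but 5 survives at r5c2. So r5c2=5.
Step 16. [r2c2∈{4}] r2c2 has the single candidate 4 ⇒ r2c2=4.
Step 17. [r4c3∈{1}] nothing but 1 survives at r4c3, so r4c3=1.

Answer: 3 1 6 4 2 5 / 5 4 2 3 1 6 / 4 3 5 2 6 1 / 6 2 1 5 3 4 / 1 5 3 6 4 2 / 2 6 4 1 5 3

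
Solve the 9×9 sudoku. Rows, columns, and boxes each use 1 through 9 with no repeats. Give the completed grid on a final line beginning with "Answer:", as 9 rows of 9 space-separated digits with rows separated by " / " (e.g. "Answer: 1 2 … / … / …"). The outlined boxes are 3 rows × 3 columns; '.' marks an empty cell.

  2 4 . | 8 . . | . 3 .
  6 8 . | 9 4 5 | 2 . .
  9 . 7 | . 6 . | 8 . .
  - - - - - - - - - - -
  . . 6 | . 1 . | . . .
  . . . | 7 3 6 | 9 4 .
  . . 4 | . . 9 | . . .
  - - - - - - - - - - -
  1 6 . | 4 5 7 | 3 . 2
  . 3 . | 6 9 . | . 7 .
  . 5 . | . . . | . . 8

Step 1. [r2c8∈{1}] r2c8 has the single candidate 1. So r2c8=1.
Step 2. [r9c5∈{2}] r9c5 has the single candidate 2. So r9c5=2.
Step 3. [r3c8∈{5}] r3c8 is down to just 5 ⇒ r3c8=5.
Step 4. [r1c6∈{1}] r1c6 has the single candidate 1 ⇒ r1c6=1.
Step 5. [r5c3∈{1,2,5,8}] r5c3 is the only open cell in col 3 admitting 1. So r5c3=1.
Step 6. [r5c9∈{5}] nothing but 5 survives at r5c9 ⇒ r5c9=5.
Step 7. [r4c7∈{7}] r4c7's peers cover all but 7, so r4c7=7.
Step 8. [r1c7∈{6}] nothing but 6 survives at r1c7. So r1c7=6.
Step 9. [r5c1∈{8}] r5c1 is down to just 8 ⇒ r5c1=8.
Step 10. [r8c1∈{4}] only 4 remains possible at r8c1 ⇒ r8c1=4.
Step 11. [r6c7∈{1}] r6c7 is down to just 1 ⇒ r6c7=1.
Step 12. [r4c6∈{2,4,8}] row 4 places 4 nowhere but r4c6, so r4c6=4.
Step 13. [r6c2∈{2,7}] col 2 places 7 nowhere but r6c2, so r6c2=7.
Step 14. [r9c3∈{9}] r9c3's peers cover all but 9, so r9c3=9.
Step 15. [r4c9∈{3}] only 3 remains possible at r4c9. So r4c9=3.
Step 16. [r4c8∈{2,8}] row 4 places 8 nowhere but r4c8. So r4c8=8.
Step 17. [r4c1∈{5}] r4c1 has the single candidate 5, so r4c1=5.
Step 18. [r4c4∈{2}] only 2 remains possible at r4c4 ⇒ r4c4=2.
Step 19. [r3c4∈{3}] nothing but 3 survives at r3c4, so r3c4=3.
Step 20. [r6c9∈{6}] r6c9's peers cover all but 6, so r6c9=6.
Step 21. [r1c9∈{7,9}] row 1 places 9 nowhere but r1c9. So r1c9=9.
Step 22. [r8c3∈{2,8}] in row 8, 2 fits only at r8c3, so r8c3=2.
Step 23. [r7c8∈{9}] only 9 remains possible at r7c8, so r7c8=9.
Step 24. [r7c3∈{8}] r7c3 has the single candidate 8, so r7c3=8.
Step 25. [r6c4∈{5}] nothing but 5 survives at r6c4 ⇒ r6c4=5.
Step 26. [r9c6∈{3}] nothing but 3 survives at r9c6. So r9c6=3.
Step 27. [r5c2∈{2}] r5c2 has the single candidate 2, so r5c2=2.
Step 28. [r9c1∈{7}] r9c1's peers cover all but 7. So r9c1=7.
Step 29. [r8c7∈{5}] nothing but 5 survives at r8c7, so r8c7=5.
Step 30. [r4c2∈{9}] r4c2's peers cover all but 9. So r4c2=9.
Step 31. [r2c9∈{7}] only 7 remains possible at r2c9, so r2c9=7.
Step 32. [r3c6∈{2}] r3c6 is down to just 2, so r3c6=2.
Step 33. [r3c9∈{4}] r3c9's peers cover all but 4, so r3c9=4.
Step 34. [r2c3∈{3}] r2c3 is down to just 3. So r2c3=3.
Step 35. [r6c5∈{8}] r6c5 is down to just 8, so r6c5=8.
Step 36. [r1c3∈{5}] r1c3's peers cover all but 5, so r1c3=5.
Step 37. [r6c8∈{2}] only 2 remains possible at r6c8. So r6c8=2.
Step 38. [r8c6∈{8}] nothing but 8 survives at r8c6, so r8c6=8.
Step 39. [r9c7∈{4}] r9c7's peers cover all but 4. So r9c7=4.
Step 40. [r6c1∈{3}] r6c1 has the single candidate 3. So r6c1=3.
Step 41. [r9c4∈{1}] r9c4 is down to just 1. So r9c4=1.
Step 42. [r8c9∈{1}] r8c9's peers cover all but 1. So r8c9=1.
Step 43. [r9c8∈{6}] nothing but 6 survives at r9c8. So r9c8=6.
Step 44. [r1c5∈{7}] only 7 remains possible at r1c5 ⇒ r1c5=7.
Step 45. [r3c2∈{1}] nothing but 1 survives at r3c2 ⇒ r3c2=1.

Answer: 2 4 5 8 7 1 6 3 9 / 6 8 3 9 4 5 2 1 7 / 9 1 7 3 6 2 8 5 4 / 5 9 6 2 1 4 7 8 3 / 8 2 1 7 3 6 9 4 5 / 3 7 4 5 8 9 1 2 6 / 1 6 8 4 5 7 3 9 2 / 4 3 2 6 9 8 5 7 1 / 7 5 9 1 2 3 4 6 8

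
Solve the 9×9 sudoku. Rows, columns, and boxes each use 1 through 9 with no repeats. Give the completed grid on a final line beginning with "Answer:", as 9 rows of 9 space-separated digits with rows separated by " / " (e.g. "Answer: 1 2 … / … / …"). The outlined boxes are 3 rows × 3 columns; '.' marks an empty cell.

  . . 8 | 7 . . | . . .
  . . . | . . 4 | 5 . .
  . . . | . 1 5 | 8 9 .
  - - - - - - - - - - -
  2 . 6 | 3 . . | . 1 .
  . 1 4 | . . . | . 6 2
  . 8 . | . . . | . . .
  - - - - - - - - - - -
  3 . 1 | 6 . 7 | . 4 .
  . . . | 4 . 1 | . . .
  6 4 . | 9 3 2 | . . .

Step 1. [r4c9∈{4,5,7,8,9}] 8 has one home in box 6: r4c9. So r4c9=8.
Step 2. [r6c3∈{3,5,7,9}] in box 4, 3 fits only at r6c3 ⇒ r6c3=3.
Step 3. [r4c6∈{9}] r4c6's peers cover all but 9. So r4c6=9.
Step 4. [r3c4∈{2}] r3c4 has the single candidate 2. So r3c4=2.
Step 5. [r3c3∈{7}] only 7 remains possible at r3c3, so r3c3=7.
Step 6. [r9c3∈{5}] r9c3 is down to just 5. So r9c3=5.
Step 7. [r1c6∈{3,6}] 3 has one home in col 6: r1c6 ⇒ r1c6=3.
Step 8. [r1c8∈{2}] r1c8's peers cover all but 2 ⇒ r1c8=2.
Step 9. [r8c1∈{7,8,9}] across col 1, 8 lands solely at r8c1 ⇒ r8c1=8.
Step 10. [r8c2∈{2,7,9}] box 7 places 7 nowhere but r8c2 ⇒ r8c2=7.
Step 11. [r8c5∈{5}] nothing but 5 survives at r8c5 ⇒ r8c5=5.
Step 12. [r6c8∈{5,7}] col 8 places 5 nowhere but r6c8. So r6c8=5.
Step 13. [r8c8∈{3}] r8c8's peers cover all but 3 ⇒ r8c8=3.
Step 14. [r6c5∈{2,4,6,7}] 2 has one home in row 6: r6c5 ⇒ r6c5=2.
Step 15. [r4c2∈{5}] r4c2 is down to just 5 ⇒ r4c2=5.
Step 16. [r1c1∈{1,4,5,9}] 5 has one home in row 1: r1c1 ⇒ r1c1=5.
Step 17. [r5c6∈{8}] r5c6 is down to just 8 ⇒ r5c6=8.
Step 18. [r5c5∈{7}] r5c5 is down to just 7 ⇒ r5c5=7.
Step 19. [r4c7∈{4,7}] in row 4, 7 fits only at r4c7. So r4c7=7.
Step 20. [r5c1∈{9}] nothing but 9 survives at r5c1, so r5c1=9.
Step 21. [r9c7∈{1}] r9c7's peers cover all but 1. So r9c7=1.
Step 22. [r1c9∈{1,4,6}] 1 has one home in row 1: r1c9, so r1c9=1.
Step 23. [r1c7∈{4,6}] in row 1, 4 fits only at r1c7 ⇒ r1c7=4.
Step 24. [r8c7∈{2,6,9}] across col 7, 6 lands solely at r8c7, so r8c7=6.
Step 25. [r8c9∈{9}] nothing but 9 survives at r8c9. So r8c9=9.
Step 26. [r2c3∈{2,9}] 9 has one home in col 3: r2c3. So r2c3=9.
Step 27. [r2c2∈{2,3,6}] 2 has one home in row 2: r2c2, so r2c2=2.
Step 28. [r2c9∈{3,6,7}] across row 2, 3 lands solely at r2c9. So r2c9=3.
Step 29. [r2c5∈{6,8}] row 2 places 6 nowhere but r2c5 ⇒ r2c5=6.
Step 30. [r2c8∈{7}] nothing but 7 survives at r2c8. So r2c8=7.
Step 31. [r3c9∈{6}] r3c9 is down to just 6. So r3c9=6.
Step 32. [r6c4∈{1}] only 1 remains possible at r6c4 ⇒ r6c4=1.
Step 33. [r6c9∈{4}] r6c9 is down to just 4. So r6c9=4.
Step 34. [r7c5∈{8}] only 8 remains possible at r7c5. So r7c5=8.
Step 35. [r4c5∈{4}] r4c5 is down to just 4 ⇒ r4c5=4.
Step 36. [r2c1∈{1}] r2c1 is down to just 1, so r2c1=1.
Step 37. [r2c4∈{8}] r2c4's peers cover all but 8 ⇒ r2c4=8.
Step 38. [r3c1∈{4}] r3c1 is down to just 4. So r3c1=4.
Step 39. [r8c3∈{2}] r8c3 has the single candidate 2, so r8c3=2.
Step 40. [r3c2∈{3}] only 3 remains possible at r3c2. So r3c2=3.
Step 41. [r9c8∈{8}] r9c8 has the single candidate 8 ⇒ r9c8=8.
Step 42. [r7c9∈{5}] r7c9's peers cover all but 5, so r7c9=5.
Step 43. [r7c7∈{2}] nothing but 2 survives at r7c7 ⇒ r7c7=2.
Step 44. [r6c6∈{6}] r6c6's peers cover all but 6. So r6c6=6.
Step 45. [r1c5∈{9}] nothing but 9 survives at r1c5 ⇒ r1c5=9.
Step 46. [r5c7∈{3}] only 3 remains possible at r5c7. So r5c7=3.
Step 47. [r9c9∈{7}] only 7 remains possible at r9c9. So r9c9=7.
Step 48. [r6c7∈{9}] only 9 remains possible at r6c7, so r6c7=9.
Step 49. [r5c4∈{5}] nothing but 5 survives at r5c4. So r5c4=5.
Step 50. [r7c2∈{9}] nothing but 9 survives at r7c2 ⇒ r7c2=9.
Step 51. [r6c1∈{7}] r6c1 has the single candidate 7, so r6c1=7.
Step 52. [r1c2∈{6}] r1c2 is down to just 6 ⇒ r1c2=6.

Answer: 5 6 8 7 9 3 4 2 1 / 1 2 9 8 6 4 5 7 3 / 4 3 7 2 1 5 8 9 6 / 2 5 6 3 4 9 7 1 8 / 9 1 4 5 7 8 3 6 2 / 7 8 3 1 2 6 9 5 4 / 3 9 1 6 8 7 2 4 5 / 8 7 2 4 5 1 6 3 9 / 6 4 5 9 3 2 1 8 7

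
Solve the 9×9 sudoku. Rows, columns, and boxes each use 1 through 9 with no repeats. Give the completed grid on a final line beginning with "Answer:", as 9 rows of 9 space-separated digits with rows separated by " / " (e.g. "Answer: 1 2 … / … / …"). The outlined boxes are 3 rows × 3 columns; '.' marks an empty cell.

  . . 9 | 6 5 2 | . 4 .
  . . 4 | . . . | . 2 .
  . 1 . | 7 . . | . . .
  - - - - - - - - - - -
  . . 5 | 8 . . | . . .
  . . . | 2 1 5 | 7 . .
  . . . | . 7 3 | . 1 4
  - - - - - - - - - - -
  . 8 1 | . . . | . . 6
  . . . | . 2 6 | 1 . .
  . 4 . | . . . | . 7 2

Step 1. [r6c4∈{9}] r6c4 is down to just 9 ⇒ r6c4=9.
Step 2. [r7c1∈{2,3,5,7,9}] in row 7, 2 fits only at r7c1, so r7c1=2.
Step 3. [r6c7∈{2,5,6,8}] across row 6, 5 lands solely at r6c7, so r6c7=5.
Step 4. [r8c4∈{3,4,5}] in row 8, 4 fits only at r8c4 ⇒ r8c4=4.
Step 5. [r4c5∈{4,6}] across col 5, 6 lands solely at r4c5. So r4c5=6.
Step 6. [r5c8∈{3,6,8,9}] across box 6, 6 lands solely at r5c8. So r5c8=6.
Step 7. [r5c9∈{3,8,9}] across box 6, 8 lands solely at r5c9. So r5c9=8.
Step 8. [r5c3∈{3}] r5c3 is down to just 3, so r5c3=3.
Step 9. [r8c8∈{3,5,8,9}] in row 8, 8 fits only at r8c8 ⇒ r8c8=8.
Step 10. [r5c2∈{9}] r5c2's peers cover all but 9 ⇒ r5c2=9.
Step 11. [r3c5∈{3,4,8,9}] r3c5 is the only open cell in col 5 admitting 4. So r3c5=4.
Step 12. [r1c9∈{1,3,7}] 1 has one home in row 1: r1c9, so r1c9=1.
Step 13. [r2c9∈{3,5,7,9}] in col 9, 7 fits only at r2c9 ⇒ r2c9=7.
Step 14. [r9c3∈{6}] r9c3 is down to just 6. So r9c3=6.
Step 15. [r4c7∈{2,3,9}] 2 has one home in col 7: r4c7 ⇒ r4c7=2.
Step 16. [r4c2∈{7}] r4c2's peers cover all but 7, so r4c2=7.
Step 17. [r1c2∈{3}] r1c2 has the single candidate 3, so r1c2=3.
Step 18. [r8c2∈{5}] r8c2 has the single candidate 5. So r8c2=5.
Step 19. [r3c9∈{3,5,9}] r3c9 is the only open cell in col 9 admitting 5. So r3c9=5.
Step 20. [r2c2∈{6}] r2c2's peers cover all but 6, so r2c2=6.
Step 21. [r3c1∈{8}] r3c1 is down to just 8. So r3c1=8.
Step 22. [r3c6∈{9}] r3c6 is down to just 9 ⇒ r3c6=9.
Step 23. [r2c7∈{3,8,9}] r2c7 is the only open cell in row 2 admitting 9 ⇒ r2c7=9.
Step 24. [r9c7∈{3}] r9c7 has the single candidate 3 ⇒ r9c7=3.
Step 25. [r8c9∈{9}] r8c9 is down to just 9. So r8c9=9.
Step 26. [r7c5∈{3,9}] row 7 places 9 nowhere but r7c5. So r7c5=9.
Step 27. [r9c5∈{8}] only 8 remains possible at r9c5, so r9c5=8.
Step 28. [r9c4∈{1,5}] across row 9, 5 lands solely at r9c4 ⇒ r9c4=5.
Step 29. [r2c4∈{1,3}] col 4 places 1 nowhere but r2c4, so r2c4=1.
Step 30. [r4c1∈{1,4}] across row 4, 1 lands solely at r4c1, so r4c1=1.
Step 31. [r3c3∈{2}] r3c3's peers cover all but 2. So r3c3=2.
Step 32. [r4c9∈{3}] r4c9 is down to just 3 ⇒ r4c9=3.
Step 33. [r1c1∈{7}] r1c1's peers cover all but 7. So r1c1=7.
Step 34. [r5c1∈{4}] r5c1's peers cover all but 4 ⇒ r5c1=4.
Step 35. [r7c4∈{3}] nothing but 3 survives at r7c4, so r7c4=3.
Step 36. [r2c6∈{8}] r2c6 is down to just 8. So r2c6=8.
Step 37. [r6c2∈{2}] r6c2's peers cover all but 2. So r6c2=2.
Step 38. [r4c8∈{9}] r4c8's peers cover all but 9 ⇒ r4c8=9.
Step 39. [r7c6∈{7}] r7c6 is down to just 7, so r7c6=7.
Step 40. [r7c7∈{4}] only 4 remains possible at r7c7 ⇒ r7c7=4.
Step 41. [r8c1∈{3}] r8c1 is down to just 3. So r8c1=3.
Step 42. [r6c3∈{8}] only 8 remains possible at r6c3. So r6c3=8.
Step 43. [r1c7∈{8}] r1c7's peers cover all but 8. So r1c7=8.
Step 44. [r7c8∈{5}] r7c8's peers cover all but 5, so r7c8=5.
Step 45. [r3c7∈{6}] r3c7 has the single candidate 6, so r3c7=6.
Step 46. [r4c6∈{4}] nothing but 4 survives at r4c6, so r4c6=4.
Step 47. [r9c6∈{1}] r9c6's peers cover all but 1. So r9c6=1.
Step 48. [r2c5∈{3}] only 3 remains possible at r2c5 ⇒ r2c5=3.
Step 49. [r2c1∈{5}] r2c1 has the single candidate 5, so r2c1=5.
Step 50. [r8c3∈{7}] nothing but 7 survives at r8c3 ⇒ r8c3=7.
Step 51. [r9c1∈{9}] r9c1 is down to just 9 ⇒ r9c1=9.
Step 52. [r3c8∈{3}] nothing but 3 survives at r3c8. So r3c8=3.
Step 53. [r6c1∈{6}] nothing but 6 survives at r6c1, so r6c1=6.

Answer: 7 3 9 6 5 2 8 4 1 / 5 6 4 1 3 8 9 2 7 / 8 1 2 7 4 9 6 3 5 / 1 7 5 8 6 4 2 9 3 / 4 9 3 2 1 5 7 6 8 / 6 2 8 9 7 3 5 1 4 / 2 8 1 3 9 7 4 5 6 / 3 5 7 4 2 6 1 8 9 / 9 4 6 5 8 1 3 7 2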